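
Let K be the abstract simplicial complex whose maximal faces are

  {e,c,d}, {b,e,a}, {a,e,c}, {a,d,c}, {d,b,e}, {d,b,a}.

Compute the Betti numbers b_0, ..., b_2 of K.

Fix the vertex order a < b < c < d < e and write every simplex with vertices in increasing order. Then dim K = 2 and the simplices of K are:

  0-simplices (5): a, b, c, d, e
  1-simplices (9): ab, ac, ad, ae, bd, be, cd, ce, de
  2-simplices (6): abd, abe, acd, ace, bde, cde

giving chain groups C_0 ≅ Z^5, C_1 ≅ Z^9, C_2 ≅ Z^6.

Boundary ∂_1: C_1 → C_0 sends each edge [p,q] (with p < q) to q − p. For instance
  ∂ab = b − a.
The 5×9 boundary matrix has rank 4 and Smith normal form diag(1,1,1,1).

The boundary map ∂_2: C_2 → C_1 acts by ∂[p,q,r] = [q,r] − [p,r] + [p,q]. For instance
  ∂abd = bd − ad + ab,
  ∂ace = ce − ae + ac.
The resulting 9×6 matrix has rank 5, and its Smith normal form has invariant factors (1,1,1,1,1).

Now H_k = ker ∂_k / im ∂_{k+1}, so:

  H_0: rank C_0 − rank ∂_1 = 5 − 4 = 1, and the invariant factors of ∂_1 are all 1, so H_0 = Z.
  H_1: rank ker ∂_1 − rank ∂_2 = (9 − 4) − 5 = 0, and the invariant factors of ∂_2 are all 1, so H_1 = 0.
  H_2: rank ker ∂_2 − rank ∂_3 = (6 − 5) − 0 = 1, and there is no ∂_3, so H_2 = Z.

Hence the Betti numbers are b_0 = 1, b_1 = 0, b_2 = 1.

b_0 = 1, b_1 = 0, b_2 = 1.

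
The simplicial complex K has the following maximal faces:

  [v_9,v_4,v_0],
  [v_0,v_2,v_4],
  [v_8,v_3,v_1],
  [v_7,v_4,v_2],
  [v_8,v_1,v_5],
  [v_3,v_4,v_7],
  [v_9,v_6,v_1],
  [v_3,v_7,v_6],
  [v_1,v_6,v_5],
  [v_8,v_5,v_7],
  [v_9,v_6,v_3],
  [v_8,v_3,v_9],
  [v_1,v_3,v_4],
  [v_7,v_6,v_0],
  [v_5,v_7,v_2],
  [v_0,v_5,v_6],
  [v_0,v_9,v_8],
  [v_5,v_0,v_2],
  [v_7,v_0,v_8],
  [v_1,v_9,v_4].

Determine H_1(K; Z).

H_1 = Z ⊕ Z/2.

Take the total order v_0 < v_1 < v_2 < v_3 < v_4 < v_5 < v_6 < v_7 < v_8 < v_9 on the vertex set. Then K (dimension 2) consists of the simplices:

  0-simplices (10): [v_0], [v_1], [v_2], [v_3], [v_4], [v_5], [v_6], [v_7], [v_8], [v_9]
  1-simplices (30): (30 of them)
  2-simplices (20): (20 of them)

so the chain groups are C_0 ≅ Z^10, C_1 ≅ Z^30, C_2 ≅ Z^20.

Boundary ∂_1: C_1 → C_0 maps an edge to its endpoints' difference, ∂[p,q] = q − p.
This gives a 10×30 integer matrix of rank 9; reducing to Smith normal form yields diagonal entries (1,1,1,1,1,1,1,1,1).

Boundary ∂_2: C_2 → C_1 maps a triangle to the signed sum of its edges. For instance
  ∂[v_1,v_6,v_9] = [v_6,v_9] − [v_1,v_9] + [v_1,v_6],
  ∂[v_0,v_4,v_9] = [v_4,v_9] − [v_0,v_9] + [v_0,v_4].
The resulting 30×20 matrix has rank 20, and its Smith normal form has invariant factors (1,1,1,1,1,1,1,1,1,1,1,1,1,1,1,1,1,1,1,2).

Now H_k = ker ∂_k / im ∂_{k+1}, so:

  H_1: rank ker ∂_1 − rank ∂_2 = (30 − 9) − 20 = 1, and ∂_2 has invariant factor 2 > 1, so H_1 = Z ⊕ Z/2.

(K is a triangulation of the Klein bottle.)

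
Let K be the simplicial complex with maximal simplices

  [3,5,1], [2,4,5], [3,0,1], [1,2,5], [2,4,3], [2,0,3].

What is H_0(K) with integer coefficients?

H_0 ≅ Z.

Take the total order 0 < 1 < 2 < 3 < 4 < 5 on the vertex set. Then K (dimension 2) consists of the simplices:

  0-simplices (6): [0], [1], [2], [3], [4], [5]
  1-simplices (12): [0,1], [0,2], [0,3], [1,2], [1,3], [1,5], [2,3], [2,4], [2,5], [3,4], [3,5], [4,5]
  2-simplices (6): [0,1,3], [0,2,3], [1,2,5], [1,3,5], [2,3,4], [2,4,5]

Hence C_0 ≅ Z^6, C_1 ≅ Z^12, C_2 ≅ Z^6.

Boundary ∂_1: C_1 → C_0 is given by ∂[p,q] = [q] − [p]. For instance
  ∂[3,5] = [5] − [3].
This gives a 6×12 integer matrix of rank 5; reducing to Smith normal form yields diagonal entries (1,1,1,1,1).

∂_2: C_2 → C_1 maps a triangle to the signed sum of its edges. For instance
  ∂[1,2,5] = [2,5] − [1,5] + [1,2],
  ∂[1,3,5] = [3,5] − [1,5] + [1,3].
The 12×6 boundary matrix has rank 6 and Smith normal form diag(1,1,1,1,1,1).

Reading off H_k = ker ∂_k / im ∂_{k+1}:

  H_0: rank C_0 − rank ∂_1 = 6 − 5 = 1, and the invariant factors of ∂_1 are all 1, so H_0 ≅ Z.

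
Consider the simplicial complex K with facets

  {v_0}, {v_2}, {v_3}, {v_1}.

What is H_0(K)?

We work with the vertex ordering v_0 < v_1 < v_2 < v_3. The simplices of K, each written with vertices in increasing order, are:

  0-simplices (4): [v_0], [v_1], [v_2], [v_3]

giving chain groups C_0 ≅ Z^4.

From H_k ≅ ker(∂_k) / im(∂_{k+1}) we obtain:

  H_0: rank C_0 − rank ∂_1 = 4 − 0 = 4, and there is no ∂_1, so H_0 = Z^4.

(K is a triangulation of a set of 4 points.)

H_0 = Z^4.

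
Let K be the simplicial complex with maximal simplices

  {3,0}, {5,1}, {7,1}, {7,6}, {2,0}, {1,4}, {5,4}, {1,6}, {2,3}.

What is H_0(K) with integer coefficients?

H_0 = Z^2.

K has 8 vertices, 9 edges.
rank ∂_0 = 0, rank ∂_1 = 6 ⇒ b_0 = 8 − 0 − 6 = 2; all invariant factors of ∂_1 are 1 so no torsion. So H_0 = Z^2.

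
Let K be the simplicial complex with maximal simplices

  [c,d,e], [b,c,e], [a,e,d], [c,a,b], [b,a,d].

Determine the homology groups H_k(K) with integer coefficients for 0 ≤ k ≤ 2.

H_0 = Z,  H_1 = Z,  H_2 = 0.

Fix the vertex order a < b < c < d < e and write every simplex with vertices in increasing order. Then dim K = 2 and the simplices of K are:

  0-simplices (5): a, b, c, d, e
  1-simplices (10): ab, ac, ad, ae, bc, bd, be, cd, ce, de
  2-simplices (5): abc, abd, ade, bce, cde

giving chain groups C_0 ≅ Z^5, C_1 ≅ Z^10, C_2 ≅ Z^5.

Boundary ∂_1: C_1 → C_0 sends each edge [p,q] (with p < q) to q − p. For instance
  ∂ad = d − a.
This gives a 5×10 integer matrix of rank 4; reducing to Smith normal form yields diagonal entries (1,1,1,1).

Boundary ∂_2: C_2 → C_1 sends each 2-simplex [p,q,r] to [q,r] − [p,r] + [p,q]. For instance
  ∂bce = ce − be + bc,
  ∂ade = de − ae + ad.
The resulting 10×5 matrix has rank 5, and its Smith normal form has invariant factors (1,1,1,1,1).

Computing H_k = (kernel of ∂_k) / (image of ∂_{k+1}):

  H_0: rank C_0 − rank ∂_1 = 5 − 4 = 1, and the invariant factors of ∂_1 are all 1, so H_0 = Z.
  H_1: rank ker ∂_1 − rank ∂_2 = (10 − 4) − 5 = 1, and the invariant factors of ∂_2 are all 1, so H_1 = Z.
  H_2: rank ker ∂_2 − rank ∂_3 = (5 − 5) − 0 = 0, and there is no ∂_3, so H_2 = 0.

(K is a triangulation of the Möbius band.)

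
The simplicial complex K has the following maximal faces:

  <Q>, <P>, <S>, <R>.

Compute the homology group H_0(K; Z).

H_0 = Z^4.

K has 4 vertices.
rank ∂_0 = 0, rank ∂_1 = 0 ⇒ b_0 = 4 − 0 − 0 = 4. So H_0 ≅ Z^4.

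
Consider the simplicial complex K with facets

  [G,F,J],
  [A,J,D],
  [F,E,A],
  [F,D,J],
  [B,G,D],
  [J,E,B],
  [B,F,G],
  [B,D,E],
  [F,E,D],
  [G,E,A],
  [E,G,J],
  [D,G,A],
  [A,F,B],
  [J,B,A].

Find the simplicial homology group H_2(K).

H_2 = Z.

We work with the vertex ordering A < B < D < E < F < G < J. The simplices of K, each written with vertices in increasing order, are:

  0-simplices (7): A, B, D, E, F, G, J
  1-simplices (21): AB, AD, AE, AF, AG, AJ, BD, BE, BF, BG, BJ, DE, DF, DG, DJ, EF, EG, EJ, FG, FJ, GJ
  2-simplices (14): ABF, ABJ, ADG, ADJ, AEF, AEG, BDE, BDG, BEJ, BFG, DEF, DFJ, EGJ, FGJ

giving chain groups C_0 ≅ Z^7, C_1 ≅ Z^21, C_2 ≅ Z^14.

∂_1: C_1 → C_0 sends each edge [p,q] (with p < q) to q − p. For instance
  ∂EG = G − E.
As a 7×21 matrix over Z this has rank 6, with invariant factors (1,1,1,1,1,1).

Boundary ∂_2: C_2 → C_1 sends each 2-simplex [p,q,r] to [q,r] − [p,r] + [p,q]. For instance
  ∂ABJ = BJ − AJ + AB,
  ∂AEF = EF − AF + AE.
The 21×14 boundary matrix has rank 13 and Smith normal form diag(1,1,1,1,1,1,1,1,1,1,1,1,1).

Now H_k = ker ∂_k / im ∂_{k+1}, so:

  H_2: rank ker ∂_2 − rank ∂_3 = (14 − 13) − 0 = 1, and there is no ∂_3, so H_2 ≅ Z.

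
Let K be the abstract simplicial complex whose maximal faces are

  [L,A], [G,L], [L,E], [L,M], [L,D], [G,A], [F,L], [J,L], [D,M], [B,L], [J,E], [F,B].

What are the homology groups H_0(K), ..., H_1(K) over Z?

H_0 = Z,  H_1 = Z^4.

Take the total order A < B < D < E < F < G < J < L < M on the vertex set. Then K (dimension 1) consists of the simplices:

  0-simplices (9): A, B, D, E, F, G, J, L, M
  1-simplices (12): AG, AL, BF, BL, DL, DM, EJ, EL, FL, GL, JL, LM

Hence C_0 ≅ Z^9, C_1 ≅ Z^12.

Boundary ∂_1: C_1 → C_0 is given by ∂[p,q] = [q] − [p]. For instance
  ∂EJ = J − E.
The resulting 9×12 matrix has rank 8, and its Smith normal form has invariant factors (1,1,1,1,1,1,1,1).

From H_k ≅ ker(∂_k) / im(∂_{k+1}) we obtain:

  H_0: rank C_0 − rank ∂_1 = 9 − 8 = 1, and the invariant factors of ∂_1 are all 1, so H_0 = Z.
  H_1: rank ker ∂_1 − rank ∂_2 = (12 − 8) − 0 = 4, and there is no ∂_2, so H_1 = Z^4.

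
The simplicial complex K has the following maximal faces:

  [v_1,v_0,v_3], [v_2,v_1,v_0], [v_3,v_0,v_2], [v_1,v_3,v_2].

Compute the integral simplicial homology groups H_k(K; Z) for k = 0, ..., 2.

Take the total order v_0 < v_1 < v_2 < v_3 on the vertex set. Then K (dimension 2) consists of the simplices:

  0-simplices (4): [v_0], [v_1], [v_2], [v_3]
  1-simplices (6): [v_0,v_1], [v_0,v_2], [v_0,v_3], [v_1,v_2], [v_1,v_3], [v_2,v_3]
  2-simplices (4): [v_0,v_1,v_2], [v_0,v_1,v_3], [v_0,v_2,v_3], [v_1,v_2,v_3]

Hence C_0 ≅ Z^4, C_1 ≅ Z^6, C_2 ≅ Z^4.

Boundary ∂_1: C_1 → C_0 is given by ∂[p,q] = [q] − [p]. For instance
  ∂[v_2,v_3] = [v_3] − [v_2].
The 4×6 boundary matrix has rank 3 and Smith normal form diag(1,1,1).

The boundary map ∂_2: C_2 → C_1 acts by ∂[p,q,r] = [q,r] − [p,r] + [p,q]. For instance
  ∂[v_0,v_1,v_3] = [v_1,v_3] − [v_0,v_3] + [v_0,v_1],
  ∂[v_0,v_2,v_3] = [v_2,v_3] − [v_0,v_3] + [v_0,v_2].
As a 6×4 matrix over Z this has rank 3, with invariant factors (1,1,1).

Computing H_k = (kernel of ∂_k) / (image of ∂_{k+1}):

  H_0: rank C_0 − rank ∂_1 = 4 − 3 = 1, and the invariant factors of ∂_1 are all 1, so H_0 ≅ Z.
  H_1: rank ker ∂_1 − rank ∂_2 = (6 − 3) − 3 = 0, and the invariant factors of ∂_2 are all 1, so H_1 ≅ 0.
  H_2: rank ker ∂_2 − rank ∂_3 = (4 − 3) − 0 = 1, and there is no ∂_3, so H_2 ≅ Z.

As a check, the Euler characteristic is 4 − 6 + 4 = 2, which agrees with 1 − 0 + 1 = 2.

H_0 ≅ Z,  H_1 = 0,  H_2 ≅ Z.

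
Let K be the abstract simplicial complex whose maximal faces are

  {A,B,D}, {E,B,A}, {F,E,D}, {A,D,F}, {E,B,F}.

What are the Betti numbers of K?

b_0 = 1, b_1 = 1, b_2 = 0.

We work with the vertex ordering A < B < D < E < F. The simplices of K, each written with vertices in increasing order, are:

  0-simplices (5): A, B, D, E, F
  1-simplices (10): AB, AD, AE, AF, BD, BE, BF, DE, DF, EF
  2-simplices (5): ABD, ABE, ADF, BEF, DEF

giving chain groups C_0 ≅ Z^5, C_1 ≅ Z^10, C_2 ≅ Z^5.

Boundary ∂_1: C_1 → C_0 maps an edge to its endpoints' difference, ∂[p,q] = q − p.
This gives a 5×10 integer matrix of rank 4; reducing to Smith normal form yields diagonal entries (1,1,1,1).

The boundary map ∂_2: C_2 → C_1 maps a triangle to the signed sum of its edges. For instance
  ∂DEF = EF − DF + DE,
  ∂ABD = BD − AD + AB.
The resulting 10×5 matrix has rank 5, and its Smith normal form has invariant factors (1,1,1,1,1).

Reading off H_k = ker ∂_k / im ∂_{k+1}:

  H_0: rank C_0 − rank ∂_1 = 5 − 4 = 1, and the invariant factors of ∂_1 are all 1, so H_0 ≅ Z.
  H_1: rank ker ∂_1 − rank ∂_2 = (10 − 4) − 5 = 1, and the invariant factors of ∂_2 are all 1, so H_1 ≅ Z.
  H_2: rank ker ∂_2 − rank ∂_3 = (5 − 5) − 0 = 0, and there is no ∂_3, so H_2 ≅ 0.

As a check, the Euler characteristic is 5 − 10 + 5 = 0, which agrees with 1 − 1 + 0 = 0.

Hence the Betti numbers are b_0 = 1, b_1 = 1, b_2 = 0.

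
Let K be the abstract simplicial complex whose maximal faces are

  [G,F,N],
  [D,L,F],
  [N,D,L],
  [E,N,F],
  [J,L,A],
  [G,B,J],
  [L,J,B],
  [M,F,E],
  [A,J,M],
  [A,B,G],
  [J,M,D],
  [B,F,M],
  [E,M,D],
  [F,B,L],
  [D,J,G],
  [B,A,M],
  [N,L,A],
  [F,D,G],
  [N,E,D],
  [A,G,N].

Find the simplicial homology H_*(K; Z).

H_0 ≅ Z,  H_1 ≅ Z ⊕ Z/2,  H_2 = 0.

Take the total order A < B < D < E < F < G < J < L < M < N on the vertex set. Then K (dimension 2) consists of the simplices:

  0-simplices (10): A, B, D, E, F, G, J, L, M, N
  1-simplices (30): AB, AG, AJ, AL, AM, AN, BF, BG, BJ, BL, BM, DE, DF, DG, DJ, DL, DM, DN, EF, EM, EN, FG, FL, FM, FN, GJ, GN, JL, JM, LN
  2-simplices (20): ABG, ABM, AGN, AJL, AJM, ALN, BFL, BFM, BGJ, BJL, DEM, DEN, DFG, DFL, DGJ, DJM, DLN, EFM, EFN, FGN

so the chain groups are C_0 ≅ Z^10, C_1 ≅ Z^30, C_2 ≅ Z^20.

The boundary map ∂_1: C_1 → C_0 sends each edge [p,q] (with p < q) to q − p. For instance
  ∂EM = M − E.
The 10×30 boundary matrix has rank 9 and Smith normal form diag(1,1,1,1,1,1,1,1,1).

The boundary map ∂_2: C_2 → C_1 sends each 2-simplex [p,q,r] to [q,r] − [p,r] + [p,q]. For instance
  ∂AJL = JL − AL + AJ,
  ∂EFM = FM − EM + EF.
The 30×20 boundary matrix has rank 20 and Smith normal form diag(1,1,1,1,1,1,1,1,1,1,1,1,1,1,1,1,1,1,1,2).

Now H_k = ker ∂_k / im ∂_{k+1}, so:

  H_0: rank C_0 − rank ∂_1 = 10 − 9 = 1, and the invariant factors of ∂_1 are all 1, so H_0 = Z.
  H_1: rank ker ∂_1 − rank ∂_2 = (30 − 9) − 20 = 1, and ∂_2 has invariant factor 2 > 1, so H_1 = Z ⊕ Z/2.
  H_2: rank ker ∂_2 − rank ∂_3 = (20 − 20) − 0 = 0, and there is no ∂_3, so H_2 = 0.

As a check, the Euler characteristic is 10 − 30 + 20 = 0, which agrees with 1 − 1 + 0 = 0.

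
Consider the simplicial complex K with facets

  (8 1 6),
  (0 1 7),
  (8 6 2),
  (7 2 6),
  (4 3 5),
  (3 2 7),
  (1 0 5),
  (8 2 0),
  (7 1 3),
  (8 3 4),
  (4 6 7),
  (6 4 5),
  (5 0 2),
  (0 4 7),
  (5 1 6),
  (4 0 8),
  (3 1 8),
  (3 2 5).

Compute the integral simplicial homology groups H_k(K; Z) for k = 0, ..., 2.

H_0 = Z,  H_1 = Z^2,  H_2 = Z.

Order the vertices as 0 < 1 < 2 < 3 < 4 < 5 < 6 < 7 < 8. Listing each simplex with vertices in this order, K has dimension 2 with simplices:

  0-simplices (9): [0], [1], [2], [3], [4], [5], [6], [7], [8]
  1-simplices (27): (27 of them)
  2-simplices (18): [0,1,5], [0,1,7], [0,2,5], [0,2,8], [0,4,7], [0,4,8], [1,3,7], [1,3,8], [1,5,6], [1,6,8], [2,3,5], [2,3,7], [2,6,7], [2,6,8], [3,4,5], [3,4,8], [4,5,6], [4,6,7]

Hence C_0 ≅ Z^9, C_1 ≅ Z^27, C_2 ≅ Z^18.

Boundary ∂_1: C_1 → C_0 sends each edge [p,q] (with p < q) to q − p. For instance
  ∂[4,8] = [8] − [4].
As a 9×27 matrix over Z this has rank 8, with invariant factors (1,1,1,1,1,1,1,1).

Boundary ∂_2: C_2 → C_1 maps a triangle to the signed sum of its edges. For instance
  ∂[0,4,7] = [4,7] − [0,7] + [0,4],
  ∂[0,4,8] = [4,8] − [0,8] + [0,4].
The 27×18 boundary matrix has rank 17 and Smith normal form diag(1,1,1,1,1,1,1,1,1,1,1,1,1,1,1,1,1).

Computing H_k = (kernel of ∂_k) / (image of ∂_{k+1}):

  H_0: rank C_0 − rank ∂_1 = 9 − 8 = 1, and the invariant factors of ∂_1 are all 1, so H_0 ≅ Z.
  H_1: rank ker ∂_1 − rank ∂_2 = (27 − 8) − 17 = 2, and the invariant factors of ∂_2 are all 1, so H_1 ≅ Z^2.
  H_2: rank ker ∂_2 − rank ∂_3 = (18 − 17) − 0 = 1, and there is no ∂_3, so H_2 ≅ Z.

As a check, the Euler characteristic is 9 − 27 + 18 = 0, which agrees with 1 − 2 + 1 = 0.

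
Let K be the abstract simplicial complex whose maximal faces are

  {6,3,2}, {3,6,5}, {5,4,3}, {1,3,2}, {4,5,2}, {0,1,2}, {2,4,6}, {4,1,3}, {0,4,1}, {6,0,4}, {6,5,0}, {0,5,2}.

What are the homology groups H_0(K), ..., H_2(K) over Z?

Fix the vertex order 0 < 1 < 2 < 3 < 4 < 5 < 6 and write every simplex with vertices in increasing order. Then dim K = 2 and the simplices of K are:

  0-simplices (7): [0], [1], [2], [3], [4], [5], [6]
  1-simplices (18): [0,1], [0,2], [0,4], [0,5], [0,6], [1,2], [1,3], [1,4], [2,3], [2,4], [2,5], [2,6], [3,4], [3,5], [3,6], [4,5], [4,6], [5,6]
  2-simplices (12): [0,1,2], [0,1,4], [0,2,5], [0,4,6], [0,5,6], [1,2,3], [1,3,4], [2,3,6], [2,4,5], [2,4,6], [3,4,5], [3,5,6]

Hence C_0 ≅ Z^7, C_1 ≅ Z^18, C_2 ≅ Z^12.

∂_1: C_1 → C_0 is given by ∂[p,q] = [q] − [p]. For instance
  ∂[4,5] = [5] − [4].
This gives a 7×18 integer matrix of rank 6; reducing to Smith normal form yields diagonal entries (1,1,1,1,1,1).

The boundary map ∂_2: C_2 → C_1 sends each 2-simplex [p,q,r] to [q,r] − [p,r] + [p,q]. For instance
  ∂[3,5,6] = [5,6] − [3,6] + [3,5],
  ∂[2,4,5] = [4,5] − [2,5] + [2,4].
The 18×12 boundary matrix has rank 12 and Smith normal form diag(1,1,1,1,1,1,1,1,1,1,1,2).

Computing H_k = (kernel of ∂_k) / (image of ∂_{k+1}):

  H_0: rank C_0 − rank ∂_1 = 7 − 6 = 1, and the invariant factors of ∂_1 are all 1, so H_0 = Z.
  H_1: rank ker ∂_1 − rank ∂_2 = (18 − 6) − 12 = 0, and ∂_2 has invariant factor 2 > 1, so H_1 = Z/2Z.
  H_2: rank ker ∂_2 − rank ∂_3 = (12 − 12) − 0 = 0, and there is no ∂_3, so H_2 = 0.

(K is a triangulation of the real projective plane RP^2.)

H_0 ≅ Z,  H_1 ≅ Z/2Z,  H_2 = 0.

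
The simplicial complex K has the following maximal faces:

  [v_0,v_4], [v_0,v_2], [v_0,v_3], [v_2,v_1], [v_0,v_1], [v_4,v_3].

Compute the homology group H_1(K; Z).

Take the total order v_0 < v_1 < v_2 < v_3 < v_4 on the vertex set. Then K (dimension 1) consists of the simplices:

  0-simplices (5): [v_0], [v_1], [v_2], [v_3], [v_4]
  1-simplices (6): [v_0,v_1], [v_0,v_2], [v_0,v_3], [v_0,v_4], [v_1,v_2], [v_3,v_4]

giving chain groups C_0 ≅ Z^5, C_1 ≅ Z^6.

The boundary map ∂_1: C_1 → C_0 maps an edge to its endpoints' difference, ∂[p,q] = q − p. For instance
  ∂[v_0,v_2] = [v_2] − [v_0].
The resulting 5×6 matrix has rank 4, and its Smith normal form has invariant factors (1,1,1,1).

From H_k ≅ ker(∂_k) / im(∂_{k+1}) we obtain:

  H_1: rank ker ∂_1 − rank ∂_2 = (6 − 4) − 0 = 2, and there is no ∂_2, so H_1 = Z^2.

(K is a triangulation of a wedge of 2 circles.)

H_1 ≅ Z^2.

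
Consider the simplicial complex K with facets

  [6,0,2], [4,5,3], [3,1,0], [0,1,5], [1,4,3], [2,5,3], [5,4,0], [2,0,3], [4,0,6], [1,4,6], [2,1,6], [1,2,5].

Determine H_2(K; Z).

Fix the vertex order 0 < 1 < 2 < 3 < 4 < 5 < 6 and write every simplex with vertices in increasing order. Then dim K = 2 and the simplices of K are:

  0-simplices (7): [0], [1], [2], [3], [4], [5], [6]
  1-simplices (18): [0,1], [0,2], [0,3], [0,4], [0,5], [0,6], [1,2], [1,3], [1,4], [1,5], [1,6], [2,3], [2,5], [2,6], [3,4], [3,5], [4,5], [4,6]
  2-simplices (12): [0,1,3], [0,1,5], [0,2,3], [0,2,6], [0,4,5], [0,4,6], [1,2,5], [1,2,6], [1,3,4], [1,4,6], [2,3,5], [3,4,5]

so the chain groups are C_0 ≅ Z^7, C_1 ≅ Z^18, C_2 ≅ Z^12.

The boundary map ∂_1: C_1 → C_0 sends each edge [p,q] (with p < q) to q − p.
The resulting 7×18 matrix has rank 6, and its Smith normal form has invariant factors (1,1,1,1,1,1).

∂_2: C_2 → C_1 sends each 2-simplex [p,q,r] to [q,r] − [p,r] + [p,q]. For instance
  ∂[1,2,6] = [2,6] − [1,6] + [1,2],
  ∂[1,4,6] = [4,6] − [1,6] + [1,4].
The resulting 18×12 matrix has rank 12, and its Smith normal form has invariant factors (1,1,1,1,1,1,1,1,1,1,1,2).

Now H_k = ker ∂_k / im ∂_{k+1}, so:

  H_2: rank ker ∂_2 − rank ∂_3 = (12 − 12) − 0 = 0, and there is no ∂_3, so H_2 ≅ 0.

H_2 = 0.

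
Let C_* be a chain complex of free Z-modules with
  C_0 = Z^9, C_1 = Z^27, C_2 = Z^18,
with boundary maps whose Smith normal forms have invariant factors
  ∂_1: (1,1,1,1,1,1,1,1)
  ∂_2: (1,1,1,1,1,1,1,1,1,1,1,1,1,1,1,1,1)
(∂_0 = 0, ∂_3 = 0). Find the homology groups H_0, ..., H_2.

H_0: b_0 = 9 − 0 − 8 = 1; torsion from ∂_1 factors > 1: none. So H_0 ≅ Z.
H_1: b_1 = 27 − 8 − 17 = 2; torsion from ∂_2 factors > 1: none. So H_1 ≅ Z^2.
H_2: b_2 = 18 − 17 − 0 = 1; torsion from ∂_3 factors > 1: none. So H_2 ≅ Z.

H_0 ≅ Z,  H_1 ≅ Z^2,  H_2 ≅ Z.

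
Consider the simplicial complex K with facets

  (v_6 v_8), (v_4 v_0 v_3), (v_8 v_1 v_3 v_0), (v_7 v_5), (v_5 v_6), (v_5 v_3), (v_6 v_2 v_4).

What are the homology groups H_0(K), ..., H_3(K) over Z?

H_0 = Z,  H_1 = Z^2,  H_2 = 0,  H_3 = 0.

We work with the vertex ordering v_0 < v_1 < v_2 < v_3 < v_4 < v_5 < v_6 < v_7 < v_8. The simplices of K, each written with vertices in increasing order, are:

  0-simplices (9): [v_0], [v_1], [v_2], [v_3], [v_4], [v_5], [v_6], [v_7], [v_8]
  1-simplices (15): (15 of them)
  2-simplices (6): [v_0,v_1,v_3], [v_0,v_1,v_8], [v_0,v_3,v_4], [v_0,v_3,v_8], [v_1,v_3,v_8], [v_2,v_4,v_6]
  3-simplices (1): [v_0,v_1,v_3,v_8]

so the chain groups are C_0 ≅ Z^9, C_1 ≅ Z^15, C_2 ≅ Z^6, C_3 ≅ Z^1.

∂_1: C_1 → C_0 maps an edge to its endpoints' difference, ∂[p,q] = q − p. For instance
  ∂[v_0,v_4] = [v_4] − [v_0].
This gives a 9×15 integer matrix of rank 8; reducing to Smith normal form yields diagonal entries (1,1,1,1,1,1,1,1).

Boundary ∂_2: C_2 → C_1 maps a triangle to the signed sum of its edges. For instance
  ∂[v_0,v_3,v_4] = [v_3,v_4] − [v_0,v_4] + [v_0,v_3],
  ∂[v_0,v_3,v_8] = [v_3,v_8] − [v_0,v_8] + [v_0,v_3].
This gives a 15×6 integer matrix of rank 5; reducing to Smith normal form yields diagonal entries (1,1,1,1,1).

∂_3: C_3 → C_2 sends each 3-simplex σ to the alternating sum Σ_i (−1)^i (σ with its i-th vertex removed). For instance
  ∂[v_0,v_1,v_3,v_8] = [v_1,v_3,v_8] − [v_0,v_3,v_8] + [v_0,v_1,v_8] − [v_0,v_1,v_3].
As a 6×1 matrix over Z this has rank 1, with invariant factors (1).

From H_k ≅ ker(∂_k) / im(∂_{k+1}) we obtain:

  H_0: rank C_0 − rank ∂_1 = 9 − 8 = 1, and the invariant factors of ∂_1 are all 1, so H_0 = Z.
  H_1: rank ker ∂_1 − rank ∂_2 = (15 − 8) − 5 = 2, and the invariant factors of ∂_2 are all 1, so H_1 = Z^2.
  H_2: rank ker ∂_2 − rank ∂_3 = (6 − 5) − 1 = 0, and the invariant factors of ∂_3 are all 1, so H_2 = 0.
  H_3: rank ker ∂_3 − rank ∂_4 = (1 − 1) − 0 = 0, and there is no ∂_4, so H_3 = 0.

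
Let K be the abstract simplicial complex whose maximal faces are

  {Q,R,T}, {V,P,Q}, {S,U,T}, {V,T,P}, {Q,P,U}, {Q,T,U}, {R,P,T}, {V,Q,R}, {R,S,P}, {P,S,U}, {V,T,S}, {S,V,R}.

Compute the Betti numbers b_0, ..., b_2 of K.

Fix the vertex order P < Q < R < S < T < U < V and write every simplex with vertices in increasing order. Then dim K = 2 and the simplices of K are:

  0-simplices (7): P, Q, R, S, T, U, V
  1-simplices (18): PQ, PR, PS, PT, PU, PV, QR, QT, QU, QV, RS, RT, RV, ST, SU, SV, TU, TV
  2-simplices (12): PQU, PQV, PRS, PRT, PSU, PTV, QRT, QRV, QTU, RSV, STU, STV

Hence C_0 ≅ Z^7, C_1 ≅ Z^18, C_2 ≅ Z^12.

∂_1: C_1 → C_0 maps an edge to its endpoints' difference, ∂[p,q] = q − p. For instance
  ∂QV = V − Q.
The resulting 7×18 matrix has rank 6, and its Smith normal form has invariant factors (1,1,1,1,1,1).

∂_2: C_2 → C_1 maps a triangle to the signed sum of its edges. For instance
  ∂QTU = TU − QU + QT,
  ∂QRV = RV − QV + QR.
The resulting 18×12 matrix has rank 12, and its Smith normal form has invariant factors (1,1,1,1,1,1,1,1,1,1,1,2).

Computing H_k = (kernel of ∂_k) / (image of ∂_{k+1}):

  H_0: rank C_0 − rank ∂_1 = 7 − 6 = 1, and the invariant factors of ∂_1 are all 1, so H_0 ≅ Z.
  H_1: rank ker ∂_1 − rank ∂_2 = (18 − 6) − 12 = 0, and ∂_2 has invariant factor 2 > 1, so H_1 ≅ Z/2.
  H_2: rank ker ∂_2 − rank ∂_3 = (12 − 12) − 0 = 0, and there is no ∂_3, so H_2 ≅ 0.

(K is a triangulation of the real projective plane RP^2.)

Hence the Betti numbers are b_0 = 1, b_1 = 0, b_2 = 0.

b_0 = 1, b_1 = 0, b_2 = 0.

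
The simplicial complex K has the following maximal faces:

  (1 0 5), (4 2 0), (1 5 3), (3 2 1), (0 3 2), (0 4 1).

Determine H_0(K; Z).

Order the vertices as 0 < 1 < 2 < 3 < 4 < 5. Listing each simplex with vertices in this order, K has dimension 2 with simplices:

  0-simplices (6): [0], [1], [2], [3], [4], [5]
  1-simplices (12): [0,1], [0,2], [0,3], [0,4], [0,5], [1,2], [1,3], [1,4], [1,5], [2,3], [2,4], [3,5]
  2-simplices (6): [0,1,4], [0,1,5], [0,2,3], [0,2,4], [1,2,3], [1,3,5]

so the chain groups are C_0 ≅ Z^6, C_1 ≅ Z^12, C_2 ≅ Z^6.

The boundary map ∂_1: C_1 → C_0 sends each edge [p,q] (with p < q) to q − p. For instance
  ∂[2,4] = [4] − [2].
The 6×12 boundary matrix has rank 5 and Smith normal form diag(1,1,1,1,1).

The boundary map ∂_2: C_2 → C_1 acts by ∂[p,q,r] = [q,r] − [p,r] + [p,q]. For instance
  ∂[0,2,4] = [2,4] − [0,4] + [0,2],
  ∂[0,1,4] = [1,4] − [0,4] + [0,1].
The 12×6 boundary matrix has rank 6 and Smith normal form diag(1,1,1,1,1,1).

Computing H_k = (kernel of ∂_k) / (image of ∂_{k+1}):

  H_0: rank C_0 − rank ∂_1 = 6 − 5 = 1, and the invariant factors of ∂_1 are all 1, so H_0 ≅ Z.

H_0 = Z.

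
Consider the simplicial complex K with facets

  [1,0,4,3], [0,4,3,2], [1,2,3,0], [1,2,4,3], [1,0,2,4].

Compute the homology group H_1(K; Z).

Fix the vertex order 0 < 1 < 2 < 3 < 4 and write every simplex with vertices in increasing order. Then dim K = 3 and the simplices of K are:

  0-simplices (5): [0], [1], [2], [3], [4]
  1-simplices (10): [0,1], [0,2], [0,3], [0,4], [1,2], [1,3], [1,4], [2,3], [2,4], [3,4]
  2-simplices (10): [0,1,2], [0,1,3], [0,1,4], [0,2,3], [0,2,4], [0,3,4], [1,2,3], [1,2,4], [1,3,4], [2,3,4]
  3-simplices (5): [0,1,2,3], [0,1,2,4], [0,1,3,4], [0,2,3,4], [1,2,3,4]

giving chain groups C_0 ≅ Z^5, C_1 ≅ Z^10, C_2 ≅ Z^10, C_3 ≅ Z^5.

∂_1: C_1 → C_0 is given by ∂[p,q] = [q] − [p]. For instance
  ∂[0,4] = [4] − [0].
This gives a 5×10 integer matrix of rank 4; reducing to Smith normal form yields diagonal entries (1,1,1,1).

The boundary map ∂_2: C_2 → C_1 maps a triangle to the signed sum of its edges. For instance
  ∂[0,1,2] = [1,2] − [0,2] + [0,1],
  ∂[0,1,4] = [1,4] − [0,4] + [0,1].
This gives a 10×10 integer matrix of rank 6; reducing to Smith normal form yields diagonal entries (1,1,1,1,1,1).

The boundary map ∂_3: C_3 → C_2 sends each 3-simplex σ to the alternating sum Σ_i (−1)^i (σ with its i-th vertex removed). For instance
  ∂[1,2,3,4] = [2,3,4] − [1,3,4] + [1,2,4] − [1,2,3],
  ∂[0,1,2,4] = [1,2,4] − [0,2,4] + [0,1,4] − [0,1,2].
This gives a 10×5 integer matrix of rank 4; reducing to Smith normal form yields diagonal entries (1,1,1,1).

Now H_k = ker ∂_k / im ∂_{k+1}, so:

  H_1: rank ker ∂_1 − rank ∂_2 = (10 − 4) − 6 = 0, and the invariant factors of ∂_2 are all 1, so H_1 ≅ 0.

H_1 ≅ 0.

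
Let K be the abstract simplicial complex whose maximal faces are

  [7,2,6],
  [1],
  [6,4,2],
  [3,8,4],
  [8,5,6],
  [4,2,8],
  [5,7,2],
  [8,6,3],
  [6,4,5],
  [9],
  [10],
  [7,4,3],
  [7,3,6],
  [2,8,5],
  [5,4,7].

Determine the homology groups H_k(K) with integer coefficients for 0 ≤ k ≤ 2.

H_0 ≅ Z^4,  H_1 ≅ Z/2Z,  H_2 = 0.

We work with the vertex ordering 1 < 2 < 3 < 4 < 5 < 6 < 7 < 8 < 9 < 10. The simplices of K, each written with vertices in increasing order, are:

  0-simplices (10): [1], [2], [3], [4], [5], [6], [7], [8], [9], [10]
  1-simplices (18): [2,4], [2,5], [2,6], [2,7], [2,8], [3,4], [3,6], [3,7], [3,8], [4,5], [4,6], [4,7], [4,8], [5,6], [5,7], [5,8], [6,7], [6,8]
  2-simplices (12): [2,4,6], [2,4,8], [2,5,7], [2,5,8], [2,6,7], [3,4,7], [3,4,8], [3,6,7], [3,6,8], [4,5,6], [4,5,7], [5,6,8]

so the chain groups are C_0 ≅ Z^10, C_1 ≅ Z^18, C_2 ≅ Z^12.

Boundary ∂_1: C_1 → C_0 maps an edge to its endpoints' difference, ∂[p,q] = q − p.
This gives a 10×18 integer matrix of rank 6; reducing to Smith normal form yields diagonal entries (1,1,1,1,1,1).

∂_2: C_2 → C_1 acts by ∂[p,q,r] = [q,r] − [p,r] + [p,q]. For instance
  ∂[2,5,7] = [5,7] − [2,7] + [2,5],
  ∂[5,6,8] = [6,8] − [5,8] + [5,6].
This gives a 18×12 integer matrix of rank 12; reducing to Smith normal form yields diagonal entries (1,1,1,1,1,1,1,1,1,1,1,2).

Reading off H_k = ker ∂_k / im ∂_{k+1}:

  H_0: rank C_0 − rank ∂_1 = 10 − 6 = 4, and the invariant factors of ∂_1 are all 1, so H_0 ≅ Z^4.
  H_1: rank ker ∂_1 − rank ∂_2 = (18 − 6) − 12 = 0, and ∂_2 has invariant factor 2 > 1, so H_1 ≅ Z/2Z.
  H_2: rank ker ∂_2 − rank ∂_3 = (12 − 12) − 0 = 0, and there is no ∂_3, so H_2 ≅ 0.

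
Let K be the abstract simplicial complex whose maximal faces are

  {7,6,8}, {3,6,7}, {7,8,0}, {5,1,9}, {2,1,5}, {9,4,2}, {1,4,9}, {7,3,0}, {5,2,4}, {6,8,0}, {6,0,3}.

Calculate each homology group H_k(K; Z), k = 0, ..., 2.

H_0 ≅ Z^2,  H_1 ≅ Z,  H_2 ≅ Z.

We work with the vertex ordering 0 < 1 < 2 < 3 < 4 < 5 < 6 < 7 < 8 < 9. The simplices of K, each written with vertices in increasing order, are:

  0-simplices (10): [0], [1], [2], [3], [4], [5], [6], [7], [8], [9]
  1-simplices (19): [0,3], [0,6], [0,7], [0,8], [1,2], [1,4], [1,5], [1,9], [2,4], [2,5], [2,9], [3,6], [3,7], [4,5], [4,9], [5,9], [6,7], [6,8], [7,8]
  2-simplices (11): [0,3,6], [0,3,7], [0,6,8], [0,7,8], [1,2,5], [1,4,9], [1,5,9], [2,4,5], [2,4,9], [3,6,7], [6,7,8]

giving chain groups C_0 ≅ Z^10, C_1 ≅ Z^19, C_2 ≅ Z^11.

∂_1: C_1 → C_0 sends each edge [p,q] (with p < q) to q − p.
The resulting 10×19 matrix has rank 8, and its Smith normal form has invariant factors (1,1,1,1,1,1,1,1).

∂_2: C_2 → C_1 maps a triangle to the signed sum of its edges. For instance
  ∂[0,3,6] = [3,6] − [0,6] + [0,3],
  ∂[1,4,9] = [4,9] − [1,9] + [1,4].
The 19×11 boundary matrix has rank 10 and Smith normal form diag(1,1,1,1,1,1,1,1,1,1).

From H_k ≅ ker(∂_k) / im(∂_{k+1}) we obtain:

  H_0: rank C_0 − rank ∂_1 = 10 − 8 = 2, and the invariant factors of ∂_1 are all 1, so H_0 ≅ Z^2.
  H_1: rank ker ∂_1 − rank ∂_2 = (19 − 8) − 10 = 1, and the invariant factors of ∂_2 are all 1, so H_1 ≅ Z.
  H_2: rank ker ∂_2 − rank ∂_3 = (11 − 10) − 0 = 1, and there is no ∂_3, so H_2 ≅ Z.

As a check, the Euler characteristic is 10 − 19 + 11 = 2, which agrees with 2 − 1 + 1 = 2.
(K is a triangulation of the disjoint union of the Möbius band and the 2-sphere S^2.)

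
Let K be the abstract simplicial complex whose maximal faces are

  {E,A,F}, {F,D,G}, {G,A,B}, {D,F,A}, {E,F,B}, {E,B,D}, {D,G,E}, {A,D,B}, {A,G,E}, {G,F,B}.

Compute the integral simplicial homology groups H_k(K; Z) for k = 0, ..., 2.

H_0 ≅ Z,  H_1 ≅ Z/2,  H_2 = 0.

Take the total order A < B < D < E < F < G on the vertex set. Then K (dimension 2) consists of the simplices:

  0-simplices (6): A, B, D, E, F, G
  1-simplices (15): AB, AD, AE, AF, AG, BD, BE, BF, BG, DE, DF, DG, EF, EG, FG
  2-simplices (10): ABD, ABG, ADF, AEF, AEG, BDE, BEF, BFG, DEG, DFG

giving chain groups C_0 ≅ Z^6, C_1 ≅ Z^15, C_2 ≅ Z^10.

∂_1: C_1 → C_0 maps an edge to its endpoints' difference, ∂[p,q] = q − p. For instance
  ∂DG = G − D.
As a 6×15 matrix over Z this has rank 5, with invariant factors (1,1,1,1,1).

∂_2: C_2 → C_1 sends each 2-simplex [p,q,r] to [q,r] − [p,r] + [p,q]. For instance
  ∂AEF = EF − AF + AE,
  ∂BFG = FG − BG + BF.
The 15×10 boundary matrix has rank 10 and Smith normal form diag(1,1,1,1,1,1,1,1,1,2).

Now H_k = ker ∂_k / im ∂_{k+1}, so:

  H_0: rank C_0 − rank ∂_1 = 6 − 5 = 1, and the invariant factors of ∂_1 are all 1, so H_0 ≅ Z.
  H_1: rank ker ∂_1 − rank ∂_2 = (15 − 5) − 10 = 0, and ∂_2 has invariant factor 2 > 1, so H_1 ≅ Z/2.
  H_2: rank ker ∂_2 − rank ∂_3 = (10 − 10) − 0 = 0, and there is no ∂_3, so H_2 ≅ 0.

(K is a triangulation of the real projective plane RP^2.)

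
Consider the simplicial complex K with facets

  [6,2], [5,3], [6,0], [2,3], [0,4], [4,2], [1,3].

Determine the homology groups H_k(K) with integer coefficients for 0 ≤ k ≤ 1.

Order the vertices as 0 < 1 < 2 < 3 < 4 < 5 < 6. Listing each simplex with vertices in this order, K has dimension 1 with simplices:

  0-simplices (7): [0], [1], [2], [3], [4], [5], [6]
  1-simplices (7): [0,4], [0,6], [1,3], [2,3], [2,4], [2,6], [3,5]

giving chain groups C_0 ≅ Z^7, C_1 ≅ Z^7.

∂_1: C_1 → C_0 sends each edge [p,q] (with p < q) to q − p.
As a 7×7 matrix over Z this has rank 6, with invariant factors (1,1,1,1,1,1).

Now H_k = ker ∂_k / im ∂_{k+1}, so:

  H_0: rank C_0 − rank ∂_1 = 7 − 6 = 1, and the invariant factors of ∂_1 are all 1, so H_0 = Z.
  H_1: rank ker ∂_1 − rank ∂_2 = (7 − 6) − 0 = 1, and there is no ∂_2, so H_1 = Z.

H_0 = Z,  H_1 = Z.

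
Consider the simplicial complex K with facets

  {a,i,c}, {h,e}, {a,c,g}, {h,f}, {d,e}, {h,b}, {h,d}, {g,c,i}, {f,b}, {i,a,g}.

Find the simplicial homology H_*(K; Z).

H_0 = Z^2,  H_1 = Z^2,  H_2 = Z.

Take the total order a < b < c < d < e < f < g < h < i on the vertex set. Then K (dimension 2) consists of the simplices:

  0-simplices (9): a, b, c, d, e, f, g, h, i
  1-simplices (12): ac, ag, ai, bf, bh, cg, ci, de, dh, eh, fh, gi
  2-simplices (4): acg, aci, agi, cgi

giving chain groups C_0 ≅ Z^9, C_1 ≅ Z^12, C_2 ≅ Z^4.

The boundary map ∂_1: C_1 → C_0 maps an edge to its endpoints' difference, ∂[p,q] = q − p. For instance
  ∂gi = i − g.
As a 9×12 matrix over Z this has rank 7, with invariant factors (1,1,1,1,1,1,1).

The boundary map ∂_2: C_2 → C_1 sends each 2-simplex [p,q,r] to [q,r] − [p,r] + [p,q]. For instance
  ∂aci = ci − ai + ac,
  ∂cgi = gi − ci + cg.
The resulting 12×4 matrix has rank 3, and its Smith normal form has invariant factors (1,1,1).

Computing H_k = (kernel of ∂_k) / (image of ∂_{k+1}):

  H_0: rank C_0 − rank ∂_1 = 9 − 7 = 2, and the invariant factors of ∂_1 are all 1, so H_0 = Z^2.
  H_1: rank ker ∂_1 − rank ∂_2 = (12 − 7) − 3 = 2, and the invariant factors of ∂_2 are all 1, so H_1 = Z^2.
  H_2: rank ker ∂_2 − rank ∂_3 = (4 − 3) − 0 = 1, and there is no ∂_3, so H_2 = Z.

As a check, the Euler characteristic is 9 − 12 + 4 = 1, which agrees with 2 − 2 + 1 = 1.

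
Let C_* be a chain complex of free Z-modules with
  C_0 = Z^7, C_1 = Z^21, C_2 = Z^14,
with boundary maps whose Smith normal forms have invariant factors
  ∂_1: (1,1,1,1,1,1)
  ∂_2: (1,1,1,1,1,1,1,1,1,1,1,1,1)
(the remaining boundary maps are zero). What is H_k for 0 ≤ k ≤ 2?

H_0: b_0 = 7 − 0 − 6 = 1; torsion from ∂_1 factors > 1: none. So H_0 ≅ Z.
H_1: b_1 = 21 − 6 − 13 = 2; torsion from ∂_2 factors > 1: none. So H_1 ≅ Z^2.
H_2: b_2 = 14 − 13 − 0 = 1; torsion from ∂_3 factors > 1: none. So H_2 ≅ Z.

H_0 ≅ Z,  H_1 ≅ Z^2,  H_2 ≅ Z.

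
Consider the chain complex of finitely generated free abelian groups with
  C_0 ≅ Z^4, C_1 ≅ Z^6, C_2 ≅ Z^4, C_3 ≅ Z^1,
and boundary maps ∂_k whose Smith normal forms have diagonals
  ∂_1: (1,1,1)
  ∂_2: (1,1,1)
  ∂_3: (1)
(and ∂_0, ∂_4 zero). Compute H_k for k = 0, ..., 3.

H_0 ≅ Z,  H_1 = 0,  H_2 = 0,  H_3 = 0.

H_0: b_0 = 4 − 0 − 3 = 1; torsion from ∂_1 factors > 1: none. So H_0 ≅ Z.
H_1: b_1 = 6 − 3 − 3 = 0; torsion from ∂_2 factors > 1: none. So H_1 ≅ 0.
H_2: b_2 = 4 − 3 − 1 = 0; torsion from ∂_3 factors > 1: none. So H_2 ≅ 0.
H_3: b_3 = 1 − 1 − 0 = 0; torsion from ∂_4 factors > 1: none. So H_3 ≅ 0.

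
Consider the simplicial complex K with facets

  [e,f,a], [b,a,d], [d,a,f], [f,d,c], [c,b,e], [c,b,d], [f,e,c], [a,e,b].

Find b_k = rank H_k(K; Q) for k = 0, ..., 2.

b_0 = 1, b_1 = 0, b_2 = 1.

Order the vertices as a < b < c < d < e < f. Listing each simplex with vertices in this order, K has dimension 2 with simplices:

  0-simplices (6): a, b, c, d, e, f
  1-simplices (12): ab, ad, ae, af, bc, bd, be, cd, ce, cf, df, ef
  2-simplices (8): abd, abe, adf, aef, bcd, bce, cdf, cef

so the chain groups are C_0 ≅ Z^6, C_1 ≅ Z^12, C_2 ≅ Z^8.

The boundary map ∂_1: C_1 → C_0 maps an edge to its endpoints' difference, ∂[p,q] = q − p. For instance
  ∂ce = e − c.
The resulting 6×12 matrix has rank 5, and its Smith normal form has invariant factors (1,1,1,1,1).

The boundary map ∂_2: C_2 → C_1 sends each 2-simplex [p,q,r] to [q,r] − [p,r] + [p,q]. For instance
  ∂bcd = cd − bd + bc,
  ∂bce = ce − be + bc.
The 12×8 boundary matrix has rank 7 and Smith normal form diag(1,1,1,1,1,1,1).

From H_k ≅ ker(∂_k) / im(∂_{k+1}) we obtain:

  H_0: rank C_0 − rank ∂_1 = 6 − 5 = 1, and the invariant factors of ∂_1 are all 1, so H_0 ≅ Z.
  H_1: rank ker ∂_1 − rank ∂_2 = (12 − 5) − 7 = 0, and the invariant factors of ∂_2 are all 1, so H_1 ≅ 0.
  H_2: rank ker ∂_2 − rank ∂_3 = (8 − 7) − 0 = 1, and there is no ∂_3, so H_2 ≅ Z.

Hence the Betti numbers are b_0 = 1, b_1 = 0, b_2 = 1.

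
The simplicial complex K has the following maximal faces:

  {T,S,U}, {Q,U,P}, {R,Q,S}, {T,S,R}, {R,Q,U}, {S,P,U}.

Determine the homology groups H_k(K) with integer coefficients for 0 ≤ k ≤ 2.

Fix the vertex order P < Q < R < S < T < U and write every simplex with vertices in increasing order. Then dim K = 2 and the simplices of K are:

  0-simplices (6): P, Q, R, S, T, U
  1-simplices (12): PQ, PS, PU, QR, QS, QU, RS, RT, RU, ST, SU, TU
  2-simplices (6): PQU, PSU, QRS, QRU, RST, STU

so the chain groups are C_0 ≅ Z^6, C_1 ≅ Z^12, C_2 ≅ Z^6.

The boundary map ∂_1: C_1 → C_0 is given by ∂[p,q] = [q] − [p].
As a 6×12 matrix over Z this has rank 5, with invariant factors (1,1,1,1,1).

The boundary map ∂_2: C_2 → C_1 maps a triangle to the signed sum of its edges. For instance
  ∂PQU = QU − PU + PQ,
  ∂QRU = RU − QU + QR.
The 12×6 boundary matrix has rank 6 and Smith normal form diag(1,1,1,1,1,1).

Reading off H_k = ker ∂_k / im ∂_{k+1}:

  H_0: rank C_0 − rank ∂_1 = 6 − 5 = 1, and the invariant factors of ∂_1 are all 1, so H_0 ≅ Z.
  H_1: rank ker ∂_1 − rank ∂_2 = (12 − 5) − 6 = 1, and the invariant factors of ∂_2 are all 1, so H_1 ≅ Z.
  H_2: rank ker ∂_2 − rank ∂_3 = (6 − 6) − 0 = 0, and there is no ∂_3, so H_2 ≅ 0.

H_0 = Z,  H_1 = Z,  H_2 = 0.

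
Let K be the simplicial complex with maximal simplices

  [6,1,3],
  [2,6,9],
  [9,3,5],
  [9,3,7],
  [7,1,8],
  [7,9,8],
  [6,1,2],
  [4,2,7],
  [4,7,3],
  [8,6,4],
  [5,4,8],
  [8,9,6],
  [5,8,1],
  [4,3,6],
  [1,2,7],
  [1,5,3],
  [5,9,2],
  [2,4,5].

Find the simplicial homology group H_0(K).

Order the vertices as 1 < 2 < 3 < 4 < 5 < 6 < 7 < 8 < 9. Listing each simplex with vertices in this order, K has dimension 2 with simplices:

  0-simplices (9): [1], [2], [3], [4], [5], [6], [7], [8], [9]
  1-simplices (27): (27 of them)
  2-simplices (18): [1,2,6], [1,2,7], [1,3,5], [1,3,6], [1,5,8], [1,7,8], [2,4,5], [2,4,7], [2,5,9], [2,6,9], [3,4,6], [3,4,7], [3,5,9], [3,7,9], [4,5,8], [4,6,8], [6,8,9], [7,8,9]

Hence C_0 ≅ Z^9, C_1 ≅ Z^27, C_2 ≅ Z^18.

∂_1: C_1 → C_0 sends each edge [p,q] (with p < q) to q − p.
The resulting 9×27 matrix has rank 8, and its Smith normal form has invariant factors (1,1,1,1,1,1,1,1).

The boundary map ∂_2: C_2 → C_1 sends each 2-simplex [p,q,r] to [q,r] − [p,r] + [p,q]. For instance
  ∂[1,3,5] = [3,5] − [1,5] + [1,3],
  ∂[2,4,5] = [4,5] − [2,5] + [2,4].
The 27×18 boundary matrix has rank 17 and Smith normal form diag(1,1,1,1,1,1,1,1,1,1,1,1,1,1,1,1,1).

Now H_k = ker ∂_k / im ∂_{k+1}, so:

  H_0: rank C_0 − rank ∂_1 = 9 − 8 = 1, and the invariant factors of ∂_1 are all 1, so H_0 ≅ Z.

H_0 = Z.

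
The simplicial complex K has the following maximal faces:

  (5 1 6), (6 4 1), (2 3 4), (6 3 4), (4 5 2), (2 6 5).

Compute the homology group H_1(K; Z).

H_1 = Z.

Take the total order 1 < 2 < 3 < 4 < 5 < 6 on the vertex set. Then K (dimension 2) consists of the simplices:

  0-simplices (6): [1], [2], [3], [4], [5], [6]
  1-simplices (12): [1,4], [1,5], [1,6], [2,3], [2,4], [2,5], [2,6], [3,4], [3,6], [4,5], [4,6], [5,6]
  2-simplices (6): [1,4,6], [1,5,6], [2,3,4], [2,4,5], [2,5,6], [3,4,6]

giving chain groups C_0 ≅ Z^6, C_1 ≅ Z^12, C_2 ≅ Z^6.

Boundary ∂_1: C_1 → C_0 sends each edge [p,q] (with p < q) to q − p.
This gives a 6×12 integer matrix of rank 5; reducing to Smith normal form yields diagonal entries (1,1,1,1,1).

Boundary ∂_2: C_2 → C_1 sends each 2-simplex [p,q,r] to [q,r] − [p,r] + [p,q]. For instance
  ∂[2,3,4] = [3,4] − [2,4] + [2,3],
  ∂[1,5,6] = [5,6] − [1,6] + [1,5].
As a 12×6 matrix over Z this has rank 6, with invariant factors (1,1,1,1,1,1).

Now H_k = ker ∂_k / im ∂_{k+1}, so:

  H_1: rank ker ∂_1 − rank ∂_2 = (12 − 5) − 6 = 1, and the invariant factors of ∂_2 are all 1, so H_1 = Z.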